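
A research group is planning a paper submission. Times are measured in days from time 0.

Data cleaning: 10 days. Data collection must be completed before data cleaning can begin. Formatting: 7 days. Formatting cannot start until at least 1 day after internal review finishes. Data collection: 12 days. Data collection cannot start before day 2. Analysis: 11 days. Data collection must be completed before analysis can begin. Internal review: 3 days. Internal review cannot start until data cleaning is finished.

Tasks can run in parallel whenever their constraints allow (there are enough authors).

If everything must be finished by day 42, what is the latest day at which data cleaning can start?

21

Nothing follows formatting; the deadline of day 42 is its only limit. It must start by 42 − 7 = day 35.
Internal review feeds into formatting (must start by day 35, minus 1-day gap → day 34); so internal review must finish by day 34 and therefore start by day 31.
Data cleaning feeds into internal review (must start by day 31); so data cleaning must finish by day 31 and therefore start by day 21.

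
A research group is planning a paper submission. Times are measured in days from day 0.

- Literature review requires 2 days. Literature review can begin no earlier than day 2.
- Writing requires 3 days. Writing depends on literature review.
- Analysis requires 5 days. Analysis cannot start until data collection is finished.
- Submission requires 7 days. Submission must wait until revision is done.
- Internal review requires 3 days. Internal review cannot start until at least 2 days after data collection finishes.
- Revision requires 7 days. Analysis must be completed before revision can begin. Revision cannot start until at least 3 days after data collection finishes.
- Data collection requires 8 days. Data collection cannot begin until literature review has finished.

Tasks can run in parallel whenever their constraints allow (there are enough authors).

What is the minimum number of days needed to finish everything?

Literature review waits on its own release at day 2, so it starts at day 2 and finishes at 2 + 2 = day 4.
Writing cannot begin until literature review (finishes day 4). It runs from day 4 to 4 + 3 = day 7.
Data collection cannot begin until literature review (finishes day 4). It runs from day 4 to 4 + 8 = day 12.
Internal review waits on data collection (finishes day 12, plus 2-day gap → day 14), so it starts at day 14 and finishes at 14 + 3 = day 17.
After data collection (finishes day 12), analysis can start at day 12 and finishes at day 17.
For revision: analysis (finishes day 17); data collection (finishes day 12, plus 3-day gap → day 15). Taking the maximum gives a start of day 17, and it finishes at 17 + 7 = day 24.
Submission waits on revision (finishes day 24), so it starts at day 24 and finishes at 24 + 7 = day 31.
All tasks are finished once the last one completes. Finish times: Literature review at 4, Data collection at 12, Analysis at 17, Writing at 7, Internal review at 17, Revision at 24, Submission at 31. The latest is day 31.

31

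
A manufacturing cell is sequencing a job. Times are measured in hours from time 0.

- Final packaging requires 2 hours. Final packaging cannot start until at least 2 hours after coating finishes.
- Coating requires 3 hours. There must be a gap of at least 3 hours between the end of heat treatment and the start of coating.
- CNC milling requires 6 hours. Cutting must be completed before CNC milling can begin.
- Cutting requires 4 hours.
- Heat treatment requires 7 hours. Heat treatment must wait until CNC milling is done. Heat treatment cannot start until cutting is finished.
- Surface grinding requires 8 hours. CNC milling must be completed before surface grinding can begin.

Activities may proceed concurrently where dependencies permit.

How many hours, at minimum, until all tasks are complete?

27

Cutting has no prerequisites, so it starts at hour 0 and finishes at hour 4.
CNC milling cannot begin until cutting (finishes hour 4). It runs from hour 4 to 4 + 6 = hour 10.
Surface grinding cannot begin until CNC milling (finishes hour 10). It runs from hour 10 to 10 + 8 = hour 18.
Heat treatment cannot start until CNC milling (finishes hour 10); cutting (finishes hour 4). The controlling bound is hour 10, so heat treatment finishes at 10 + 7 = hour 17.
After heat treatment (finishes hour 17, plus 3-hour gap → hour 20), coating can start at hour 20 and finishes at hour 23.
After coating (finishes hour 23, plus 2-hour gap → hour 25), final packaging can start at hour 25 and finishes at hour 27.
All tasks are finished once the last one completes. Finish times: Cutting at 4, CNC milling at 10, Heat treatment at 17, Surface grinding at 18, Coating at 23, Final packaging at 27. The latest is hour 27.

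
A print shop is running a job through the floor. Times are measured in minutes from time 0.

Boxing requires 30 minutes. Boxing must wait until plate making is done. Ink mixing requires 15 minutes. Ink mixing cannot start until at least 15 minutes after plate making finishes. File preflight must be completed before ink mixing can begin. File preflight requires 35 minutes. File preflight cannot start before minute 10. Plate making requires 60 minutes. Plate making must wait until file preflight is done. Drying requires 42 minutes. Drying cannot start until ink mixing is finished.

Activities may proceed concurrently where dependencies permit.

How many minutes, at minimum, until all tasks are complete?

After its own release at minute 10, file preflight can start at minute 10 and finishes at minute 45.
Plate making waits on file preflight (finishes minute 45), so it starts at minute 45 and finishes at 45 + 60 = minute 105.
Boxing waits on plate making (finishes minute 105), so it starts at minute 105 and finishes at 105 + 30 = minute 135.
For ink mixing: plate making (finishes minute 105, plus 15-minute gap → minute 120); file preflight (finishes minute 45). Taking the maximum gives a start of minute 120, and it finishes at 120 + 15 = minute 135.
Drying cannot begin until ink mixing (finishes minute 135). It runs from minute 135 to 135 + 42 = minute 177.
All tasks are finished once the last one completes. Finish times: File preflight at 45, Plate making at 105, Ink mixing at 135, Drying at 177, Boxing at 135. The latest is minute 177.

177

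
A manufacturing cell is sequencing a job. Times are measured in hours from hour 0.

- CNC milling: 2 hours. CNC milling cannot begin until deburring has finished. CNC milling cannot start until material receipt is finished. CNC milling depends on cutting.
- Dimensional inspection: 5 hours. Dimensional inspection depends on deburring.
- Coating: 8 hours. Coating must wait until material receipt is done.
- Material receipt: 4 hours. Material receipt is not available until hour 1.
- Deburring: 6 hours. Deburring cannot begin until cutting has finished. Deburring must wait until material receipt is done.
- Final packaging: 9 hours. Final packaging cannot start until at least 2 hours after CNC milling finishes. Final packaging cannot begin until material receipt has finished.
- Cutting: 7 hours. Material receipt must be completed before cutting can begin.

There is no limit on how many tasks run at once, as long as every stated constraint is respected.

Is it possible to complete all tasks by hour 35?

Yes

Material receipt cannot begin until its own release at hour 1. It runs from hour 1 to 1 + 4 = hour 5.
Coating waits on material receipt (finishes hour 5), so it starts at hour 5 and finishes at 5 + 8 = hour 13.
After material receipt (finishes hour 5), cutting can start at hour 5 and finishes at hour 12.
Deburring needs all of cutting (finishes hour 12); material receipt (finishes hour 5). That puts its earliest start at hour 12; it finishes at 12 + 6 = hour 18.
Dimensional inspection waits on deburring (finishes hour 18), so it starts at hour 18 and finishes at 18 + 5 = hour 23.
CNC milling has to wait for deburring (finishes hour 18); material receipt (finishes hour 5); cutting (finishes hour 12). The latest of these is hour 18, so CNC milling runs hour 18 to 18 + 2 = hour 20.
For final packaging: CNC milling (finishes hour 20, plus 2-hour gap → hour 22); material receipt (finishes hour 5). Taking the maximum gives a start of hour 22, and it finishes at 22 + 9 = hour 31.
Every task is finished by hour 31, which is no later than the deadline of 35, so the schedule is feasible.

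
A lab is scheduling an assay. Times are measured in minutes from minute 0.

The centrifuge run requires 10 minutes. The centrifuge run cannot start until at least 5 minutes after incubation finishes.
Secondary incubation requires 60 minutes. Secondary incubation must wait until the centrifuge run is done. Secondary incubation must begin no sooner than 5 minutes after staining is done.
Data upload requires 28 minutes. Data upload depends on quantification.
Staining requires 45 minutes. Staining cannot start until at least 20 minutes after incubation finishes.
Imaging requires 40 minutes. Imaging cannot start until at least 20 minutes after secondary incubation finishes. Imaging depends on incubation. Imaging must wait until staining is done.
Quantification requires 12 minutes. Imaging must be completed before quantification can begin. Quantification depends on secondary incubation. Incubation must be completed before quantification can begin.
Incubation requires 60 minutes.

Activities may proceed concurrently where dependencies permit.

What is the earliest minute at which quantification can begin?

Incubation can start immediately at minute 0; it finishes at minute 60.
After incubation (finishes minute 60, plus 20-minute gap → minute 80), staining can start at minute 80 and finishes at minute 125.
After incubation (finishes minute 60, plus 5-minute gap → minute 65), the centrifuge run can start at minute 65 and finishes at minute 75.
Secondary incubation cannot start until the centrifuge run (finishes minute 75); staining (finishes minute 125, plus 5-minute gap → minute 130). The controlling bound is minute 130, so secondary incubation finishes at 130 + 60 = minute 190.
Imaging needs all of secondary incubation (finishes minute 190, plus 20-minute gap → minute 210); incubation (finishes minute 60); staining (finishes minute 125). That puts its earliest start at minute 210; it finishes at 210 + 40 = minute 250.
Quantification waits on imaging (finishes minute 250); secondary incubation (finishes minute 190); incubation (finishes minute 60). The latest of these is minute 250, which is the earliest quantification can start.

250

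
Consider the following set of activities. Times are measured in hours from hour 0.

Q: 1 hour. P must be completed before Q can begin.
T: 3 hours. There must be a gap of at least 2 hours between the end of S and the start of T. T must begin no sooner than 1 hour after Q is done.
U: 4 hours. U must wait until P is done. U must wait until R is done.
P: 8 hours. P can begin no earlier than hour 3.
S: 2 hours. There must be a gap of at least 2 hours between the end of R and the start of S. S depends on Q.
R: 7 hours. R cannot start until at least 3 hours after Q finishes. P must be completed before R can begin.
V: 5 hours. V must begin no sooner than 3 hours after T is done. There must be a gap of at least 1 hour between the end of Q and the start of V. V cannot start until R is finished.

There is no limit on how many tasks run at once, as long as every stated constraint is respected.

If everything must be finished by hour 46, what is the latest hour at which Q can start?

V has no dependents, so it just needs to finish by hour 46. Starting by 46 − 5 = hour 41 achieves that.
T must finish before V (must start by hour 41, minus 3-hour gap → hour 38). With a 3-hour duration, T must start by 38 − 3 = hour 35.
S has to be done before T (must start by hour 35, minus 2-hour gap → hour 33). That means finishing by hour 33, i.e. starting by 33 − 2 = hour 31.
U has no dependents, so it just needs to finish by hour 46. Starting by 46 − 4 = hour 42 achieves that.
R has several dependents: S (must start by hour 31, minus 2-hour gap → hour 29); U (must start by hour 42); V (must start by hour 41). The earliest of those limits is hour 29, so R must start by 29 − 7 = hour 22.
For Q: R (must start by hour 22, minus 3-hour gap → hour 19); S (must start by hour 31); T (must start by hour 35, minus 1-hour gap → hour 34); V (must start by hour 41, minus 1-hour gap → hour 40). The most restrictive is hour 19; with a 1-hour duration, Q must start by hour 18.

18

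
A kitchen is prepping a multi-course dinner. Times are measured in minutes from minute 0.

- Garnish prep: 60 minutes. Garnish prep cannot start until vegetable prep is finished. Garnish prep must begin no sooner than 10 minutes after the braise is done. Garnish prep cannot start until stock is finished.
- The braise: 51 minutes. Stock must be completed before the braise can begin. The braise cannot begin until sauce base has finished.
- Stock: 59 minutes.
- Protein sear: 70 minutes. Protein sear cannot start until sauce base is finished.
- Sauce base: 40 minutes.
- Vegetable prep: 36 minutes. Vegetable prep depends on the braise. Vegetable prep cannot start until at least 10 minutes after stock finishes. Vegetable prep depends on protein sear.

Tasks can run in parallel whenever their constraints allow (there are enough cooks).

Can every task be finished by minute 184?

No

Sauce base has no prerequisites, so it starts at minute 0 and finishes at minute 40.
Protein sear cannot begin until sauce base (finishes minute 40). It runs from minute 40 to 40 + 70 = minute 110.
Stock has no prerequisites, so it starts at minute 0 and finishes at minute 59.
The braise cannot start until stock (finishes minute 59); sauce base (finishes minute 40). The controlling bound is minute 59, so the braise finishes at 59 + 51 = minute 110.
Vegetable prep needs all of the braise (finishes minute 110); stock (finishes minute 59, plus 10-minute gap → minute 69); protein sear (finishes minute 110). That puts its earliest start at minute 110; it finishes at 110 + 36 = minute 146.
Garnish prep has to wait for vegetable prep (finishes minute 146); the braise (finishes minute 110, plus 10-minute gap → minute 120); stock (finishes minute 59). The latest of these is minute 146, so garnish prep runs minute 146 to 146 + 60 = minute 206.
The earliest everything can be done is minute 206, which is after the deadline of 184, so it is not possible.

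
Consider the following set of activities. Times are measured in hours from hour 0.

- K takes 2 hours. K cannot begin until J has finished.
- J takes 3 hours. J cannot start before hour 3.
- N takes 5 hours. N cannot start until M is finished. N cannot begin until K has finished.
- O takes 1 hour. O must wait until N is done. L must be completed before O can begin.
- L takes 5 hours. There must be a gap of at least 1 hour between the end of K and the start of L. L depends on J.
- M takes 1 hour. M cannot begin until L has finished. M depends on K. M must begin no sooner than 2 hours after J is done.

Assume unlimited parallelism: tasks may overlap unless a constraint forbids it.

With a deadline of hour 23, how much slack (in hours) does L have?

J waits on its own release at hour 3, so it starts at hour 3 and finishes at 3 + 3 = hour 6.
K waits on J (finishes hour 6), so it starts at hour 6 and finishes at 6 + 2 = hour 8.
L has to wait for K (finishes hour 8, plus 1-hour gap → hour 9); J (finishes hour 6). The latest of these is hour 9, so L runs hour 9 to 9 + 5 = hour 14.

Working backward from the deadline:
O has no dependents, so it just needs to finish by hour 23. Starting by 23 − 1 = hour 22 achieves that.
Since O (must start by hour 22) depends on it, N must finish by hour 22. Backing off its 5-hour duration gives a latest start of hour 17.
M feeds into N (must start by hour 17); so M must finish by hour 17 and therefore start by hour 16.
L must finish in time for M (must start by hour 16); O (must start by hour 22). The tightest is hour 16, so L must start by 16 − 5 = hour 11.
So L can start as early as hour 9 and as late as hour 11, giving 11 − 9 = 2 hours of slack.

2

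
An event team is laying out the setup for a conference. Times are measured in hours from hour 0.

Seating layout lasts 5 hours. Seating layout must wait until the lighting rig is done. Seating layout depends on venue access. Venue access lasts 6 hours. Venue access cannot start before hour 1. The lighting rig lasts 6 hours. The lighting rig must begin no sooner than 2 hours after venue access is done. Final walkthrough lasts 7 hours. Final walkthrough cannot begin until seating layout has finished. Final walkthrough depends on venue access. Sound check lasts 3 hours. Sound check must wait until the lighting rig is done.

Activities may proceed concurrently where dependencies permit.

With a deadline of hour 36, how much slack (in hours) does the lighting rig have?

Venue access waits on its own release at hour 1, so it starts at hour 1 and finishes at 1 + 6 = hour 7.
After venue access (finishes hour 7, plus 2-hour gap → hour 9), the lighting rig can start at hour 9 and finishes at hour 15.

Working backward from the deadline:
To finish by hour 36, final walkthrough (duration 7) must start no later than hour 29.
Seating layout must finish before final walkthrough (must start by hour 29). With a 5-hour duration, seating layout must start by 29 − 5 = hour 24.
Sound check must finish by hour 36; it takes 3 hours, so it must start by 36 − 3 = hour 33.
The lighting rig has several dependents: seating layout (must start by hour 24); sound check (must start by hour 33). The earliest of those limits is hour 24, so the lighting rig must start by 24 − 6 = hour 18.
So the lighting rig can start as early as hour 9 and as late as hour 18, giving 18 − 9 = 9 hours of slack.

9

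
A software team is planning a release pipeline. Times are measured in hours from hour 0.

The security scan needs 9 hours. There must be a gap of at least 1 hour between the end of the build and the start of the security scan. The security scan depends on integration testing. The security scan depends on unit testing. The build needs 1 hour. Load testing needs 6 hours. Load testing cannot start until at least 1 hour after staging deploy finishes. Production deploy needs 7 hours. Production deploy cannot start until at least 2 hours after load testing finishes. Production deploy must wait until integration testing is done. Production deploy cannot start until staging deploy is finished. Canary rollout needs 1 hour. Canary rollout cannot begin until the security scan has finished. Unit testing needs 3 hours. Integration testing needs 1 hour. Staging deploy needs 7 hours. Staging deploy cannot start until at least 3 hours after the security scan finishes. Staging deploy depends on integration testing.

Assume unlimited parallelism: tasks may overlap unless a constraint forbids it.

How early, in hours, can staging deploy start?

15

Integration testing can start immediately at hour 0; it finishes at hour 1.
Unit testing has no prerequisites, so it starts at hour 0 and finishes at hour 3.
The build has no prerequisites, so it starts at hour 0 and finishes at hour 1.
The security scan needs all of the build (finishes hour 1, plus 1-hour gap → hour 2); integration testing (finishes hour 1); unit testing (finishes hour 3). That puts its earliest start at hour 3; it finishes at 3 + 9 = hour 12.
Staging deploy waits on the security scan (finishes hour 12, plus 3-hour gap → hour 15); integration testing (finishes hour 1). The latest of these is hour 15, which is the earliest staging deploy can start.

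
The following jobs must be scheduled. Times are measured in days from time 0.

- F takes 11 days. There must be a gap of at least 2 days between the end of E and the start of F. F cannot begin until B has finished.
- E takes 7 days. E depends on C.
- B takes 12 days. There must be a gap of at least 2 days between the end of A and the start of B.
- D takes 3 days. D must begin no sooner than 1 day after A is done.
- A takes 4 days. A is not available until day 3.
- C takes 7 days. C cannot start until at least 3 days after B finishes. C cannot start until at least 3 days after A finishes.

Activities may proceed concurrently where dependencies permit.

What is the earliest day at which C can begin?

24

After its own release at day 3, A can start at day 3 and finishes at day 7.
B cannot begin until A (finishes day 7, plus 2-day gap → day 9). It runs from day 9 to 9 + 12 = day 21.
C waits on B (finishes day 21, plus 3-day gap → day 24); A (finishes day 7, plus 3-day gap → day 10). The latest of these is day 24, which is the earliest C can start.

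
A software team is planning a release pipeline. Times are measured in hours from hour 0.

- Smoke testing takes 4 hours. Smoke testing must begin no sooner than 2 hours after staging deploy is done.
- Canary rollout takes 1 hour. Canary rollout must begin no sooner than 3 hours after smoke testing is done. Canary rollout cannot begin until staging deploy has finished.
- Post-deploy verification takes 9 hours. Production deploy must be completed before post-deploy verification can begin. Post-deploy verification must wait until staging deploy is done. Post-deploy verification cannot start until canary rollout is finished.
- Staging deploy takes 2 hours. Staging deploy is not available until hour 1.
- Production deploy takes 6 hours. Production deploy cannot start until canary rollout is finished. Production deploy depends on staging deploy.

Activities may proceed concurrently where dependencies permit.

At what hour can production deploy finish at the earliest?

After its own release at hour 1, staging deploy can start at hour 1 and finishes at hour 3.
Smoke testing cannot begin until staging deploy (finishes hour 3, plus 2-hour gap → hour 5). It runs from hour 5 to 5 + 4 = hour 9.
Canary rollout has to wait for smoke testing (finishes hour 9, plus 3-hour gap → hour 12); staging deploy (finishes hour 3). The latest of these is hour 12, so canary rollout runs hour 12 to 12 + 1 = hour 13.
Production deploy cannot start until canary rollout (finishes hour 13); staging deploy (finishes hour 3). The controlling bound is hour 13, so production deploy finishes at 13 + 6 = hour 19.

19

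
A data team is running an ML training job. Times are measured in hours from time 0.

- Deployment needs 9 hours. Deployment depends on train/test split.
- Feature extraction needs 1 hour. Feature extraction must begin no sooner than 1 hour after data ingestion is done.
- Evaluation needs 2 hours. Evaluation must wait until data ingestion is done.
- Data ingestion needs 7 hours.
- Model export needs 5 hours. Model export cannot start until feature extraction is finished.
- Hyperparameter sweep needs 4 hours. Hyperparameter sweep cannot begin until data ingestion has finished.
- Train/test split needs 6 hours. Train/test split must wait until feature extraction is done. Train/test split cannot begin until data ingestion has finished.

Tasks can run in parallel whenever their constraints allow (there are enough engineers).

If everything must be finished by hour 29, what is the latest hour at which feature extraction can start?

To finish by hour 29, deployment (duration 9) must start no later than hour 20.
Train/test split feeds into deployment (must start by hour 20); so train/test split must finish by hour 20 and therefore start by hour 14.
Model export must finish by hour 29; it takes 5 hours, so it must start by 29 − 5 = hour 24.
For feature extraction: train/test split (must start by hour 14); model export (must start by hour 24). The most restrictive is hour 14; with a 1-hour duration, feature extraction must start by hour 13.

13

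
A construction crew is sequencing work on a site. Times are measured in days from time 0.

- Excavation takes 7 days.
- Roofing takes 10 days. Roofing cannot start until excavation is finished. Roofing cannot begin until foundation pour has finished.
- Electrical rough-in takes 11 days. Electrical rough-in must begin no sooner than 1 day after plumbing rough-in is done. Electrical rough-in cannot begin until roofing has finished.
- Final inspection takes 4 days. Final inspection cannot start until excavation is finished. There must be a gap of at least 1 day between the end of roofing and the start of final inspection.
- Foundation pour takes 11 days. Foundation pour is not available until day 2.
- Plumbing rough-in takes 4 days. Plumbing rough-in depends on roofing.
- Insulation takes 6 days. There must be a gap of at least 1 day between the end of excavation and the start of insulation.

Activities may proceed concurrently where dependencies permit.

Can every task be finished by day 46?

Foundation pour waits on its own release at day 2, so it starts at day 2 and finishes at 2 + 11 = day 13.
Excavation has no prerequisites, so it starts at day 0 and finishes at day 7.
Insulation cannot begin until excavation (finishes day 7, plus 1-day gap → day 8). It runs from day 8 to 8 + 6 = day 14.
For roofing: excavation (finishes day 7); foundation pour (finishes day 13). Taking the maximum gives a start of day 13, and it finishes at 13 + 10 = day 23.
Final inspection needs all of excavation (finishes day 7); roofing (finishes day 23, plus 1-day gap → day 24). That puts its earliest start at day 24; it finishes at 24 + 4 = day 28.
Plumbing rough-in cannot begin until roofing (finishes day 23). It runs from day 23 to 23 + 4 = day 27.
Electrical rough-in needs all of plumbing rough-in (finishes day 27, plus 1-day gap → day 28); roofing (finishes day 23). That puts its earliest start at day 28; it finishes at 28 + 11 = day 39.
Every task is finished by day 39, which is no later than the deadline of 46, so the schedule is feasible.

Yes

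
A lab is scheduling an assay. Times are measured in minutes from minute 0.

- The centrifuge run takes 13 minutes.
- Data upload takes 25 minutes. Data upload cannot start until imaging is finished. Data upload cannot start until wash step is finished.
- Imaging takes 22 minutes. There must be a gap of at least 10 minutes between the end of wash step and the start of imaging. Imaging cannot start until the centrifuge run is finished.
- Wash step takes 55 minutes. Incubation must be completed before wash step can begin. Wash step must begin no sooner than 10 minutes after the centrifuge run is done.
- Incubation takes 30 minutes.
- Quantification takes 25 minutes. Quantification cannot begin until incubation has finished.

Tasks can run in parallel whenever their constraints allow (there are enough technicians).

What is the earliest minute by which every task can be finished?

Nothing blocks the centrifuge run, so it runs from minute 0 to minute 13.
Nothing blocks incubation, so it runs from minute 0 to minute 30.
After incubation (finishes minute 30), quantification can start at minute 30 and finishes at minute 55.
Wash step needs all of incubation (finishes minute 30); the centrifuge run (finishes minute 13, plus 10-minute gap → minute 23). That puts its earliest start at minute 30; it finishes at 30 + 55 = minute 85.
Imaging needs all of wash step (finishes minute 85, plus 10-minute gap → minute 95); the centrifuge run (finishes minute 13). That puts its earliest start at minute 95; it finishes at 95 + 22 = minute 117.
Data upload needs all of imaging (finishes minute 117); wash step (finishes minute 85). That puts its earliest start at minute 117; it finishes at 117 + 25 = minute 142.
All tasks are finished once the last one completes. Finish times: Incubation at 30, The centrifuge run at 13, Wash step at 85, Imaging at 117, Quantification at 55, Data upload at 142. The latest is minute 142.

142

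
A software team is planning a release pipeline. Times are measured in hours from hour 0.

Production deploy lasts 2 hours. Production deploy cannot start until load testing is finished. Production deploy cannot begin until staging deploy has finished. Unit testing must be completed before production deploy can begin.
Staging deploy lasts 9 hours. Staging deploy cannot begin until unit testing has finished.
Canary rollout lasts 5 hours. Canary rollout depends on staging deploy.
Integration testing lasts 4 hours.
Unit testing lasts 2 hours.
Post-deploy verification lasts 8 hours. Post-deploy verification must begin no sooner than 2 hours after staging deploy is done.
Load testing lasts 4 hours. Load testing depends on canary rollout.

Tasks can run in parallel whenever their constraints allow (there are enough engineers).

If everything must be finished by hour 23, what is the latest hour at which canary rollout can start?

12

To finish by hour 23, production deploy (duration 2) must start no later than hour 21.
Load testing must finish before production deploy (must start by hour 21). With a 4-hour duration, load testing must start by 21 − 4 = hour 17.
Canary rollout feeds into load testing (must start by hour 17); so canary rollout must finish by hour 17 and therefore start by hour 12.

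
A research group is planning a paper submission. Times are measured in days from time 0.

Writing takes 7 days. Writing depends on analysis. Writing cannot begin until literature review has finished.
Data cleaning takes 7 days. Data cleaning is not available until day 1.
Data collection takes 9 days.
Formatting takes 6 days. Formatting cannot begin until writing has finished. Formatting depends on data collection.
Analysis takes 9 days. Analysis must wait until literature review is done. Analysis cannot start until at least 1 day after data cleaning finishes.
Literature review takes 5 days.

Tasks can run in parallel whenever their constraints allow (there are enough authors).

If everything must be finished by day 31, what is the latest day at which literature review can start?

4

Formatting must finish by day 31; it takes 6 days, so it must start by 31 − 6 = day 25.
Since formatting (must start by day 25) depends on it, writing must finish by day 25. Backing off its 7-day duration gives a latest start of day 18.
Analysis must finish before writing (must start by day 18). With a 9-day duration, analysis must start by 18 − 9 = day 9.
Literature review must finish in time for analysis (must start by day 9); writing (must start by day 18). The tightest is day 9, so literature review must start by 9 − 5 = day 4.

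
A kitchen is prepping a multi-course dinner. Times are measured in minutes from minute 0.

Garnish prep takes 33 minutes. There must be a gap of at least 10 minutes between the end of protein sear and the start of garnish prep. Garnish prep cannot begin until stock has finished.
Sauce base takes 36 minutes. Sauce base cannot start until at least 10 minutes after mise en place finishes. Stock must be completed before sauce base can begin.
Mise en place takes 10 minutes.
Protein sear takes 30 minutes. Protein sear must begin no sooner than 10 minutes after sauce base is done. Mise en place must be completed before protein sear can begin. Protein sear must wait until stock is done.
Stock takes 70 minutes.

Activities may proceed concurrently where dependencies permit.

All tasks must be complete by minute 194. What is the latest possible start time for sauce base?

75

To finish by minute 194, garnish prep (duration 33) must start no later than minute 161.
Since garnish prep (must start by minute 161, minus 10-minute gap → minute 151) depends on it, protein sear must finish by minute 151. Backing off its 30-minute duration gives a latest start of minute 121.
Sauce base must finish before protein sear (must start by minute 121, minus 10-minute gap → minute 111). With a 36-minute duration, sauce base must start by 111 − 36 = minute 75.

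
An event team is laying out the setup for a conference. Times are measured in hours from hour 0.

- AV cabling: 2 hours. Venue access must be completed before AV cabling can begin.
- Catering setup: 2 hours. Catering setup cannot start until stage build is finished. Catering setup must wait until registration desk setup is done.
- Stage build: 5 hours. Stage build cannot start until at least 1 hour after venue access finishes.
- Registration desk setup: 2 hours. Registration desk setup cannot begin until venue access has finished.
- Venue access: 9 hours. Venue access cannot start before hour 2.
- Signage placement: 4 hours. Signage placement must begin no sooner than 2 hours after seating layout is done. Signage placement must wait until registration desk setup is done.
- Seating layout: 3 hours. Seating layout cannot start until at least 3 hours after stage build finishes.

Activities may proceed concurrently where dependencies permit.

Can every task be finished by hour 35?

Venue access waits on its own release at hour 2, so it starts at hour 2 and finishes at 2 + 9 = hour 11.
After venue access (finishes hour 11), registration desk setup can start at hour 11 and finishes at hour 13.
After venue access (finishes hour 11), AV cabling can start at hour 11 and finishes at hour 13.
After venue access (finishes hour 11, plus 1-hour gap → hour 12), stage build can start at hour 12 and finishes at hour 17.
For catering setup: stage build (finishes hour 17); registration desk setup (finishes hour 13). Taking the maximum gives a start of hour 17, and it finishes at 17 + 2 = hour 19.
After stage build (finishes hour 17, plus 3-hour gap → hour 20), seating layout can start at hour 20 and finishes at hour 23.
For signage placement: seating layout (finishes hour 23, plus 2-hour gap → hour 25); registration desk setup (finishes hour 13). Taking the maximum gives a start of hour 25, and it finishes at 25 + 4 = hour 29.
Every task is finished by hour 29, which is no later than the deadline of 35, so the schedule is feasible.

Yes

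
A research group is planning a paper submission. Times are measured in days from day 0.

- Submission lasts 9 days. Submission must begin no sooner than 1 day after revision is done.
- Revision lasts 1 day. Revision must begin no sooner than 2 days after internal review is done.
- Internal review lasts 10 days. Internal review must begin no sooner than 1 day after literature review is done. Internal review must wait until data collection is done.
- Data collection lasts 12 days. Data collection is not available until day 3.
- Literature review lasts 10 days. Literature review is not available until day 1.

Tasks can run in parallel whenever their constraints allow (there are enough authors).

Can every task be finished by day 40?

Yes

Data collection waits on its own release at day 3, so it starts at day 3 and finishes at 3 + 12 = day 15.
After its own release at day 1, literature review can start at day 1 and finishes at day 11.
Internal review cannot start until literature review (finishes day 11, plus 1-day gap → day 12); data collection (finishes day 15). The controlling bound is day 15, so internal review finishes at 15 + 10 = day 25.
Revision waits on internal review (finishes day 25, plus 2-day gap → day 27), so it starts at day 27 and finishes at 27 + 1 = day 28.
Submission cannot begin until revision (finishes day 28, plus 1-day gap → day 29). It runs from day 29 to 29 + 9 = day 38.
Every task is finished by day 38, which is no later than the deadline of 40, so the schedule is feasible.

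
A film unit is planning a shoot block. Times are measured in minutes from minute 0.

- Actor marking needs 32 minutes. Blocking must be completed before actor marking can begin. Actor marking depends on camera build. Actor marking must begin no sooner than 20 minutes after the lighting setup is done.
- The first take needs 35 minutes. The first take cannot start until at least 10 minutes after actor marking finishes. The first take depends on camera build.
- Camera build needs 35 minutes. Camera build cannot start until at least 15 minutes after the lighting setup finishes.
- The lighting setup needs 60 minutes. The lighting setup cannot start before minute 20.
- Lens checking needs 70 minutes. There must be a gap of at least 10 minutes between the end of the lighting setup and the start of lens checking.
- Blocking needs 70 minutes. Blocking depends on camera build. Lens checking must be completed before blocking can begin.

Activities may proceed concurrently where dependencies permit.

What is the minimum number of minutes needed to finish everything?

The lighting setup waits on its own release at minute 20, so it starts at minute 20 and finishes at 20 + 60 = minute 80.
After the lighting setup (finishes minute 80, plus 10-minute gap → minute 90), lens checking can start at minute 90 and finishes at minute 160.
Camera build waits on the lighting setup (finishes minute 80, plus 15-minute gap → minute 95), so it starts at minute 95 and finishes at 95 + 35 = minute 130.
Blocking has to wait for camera build (finishes minute 130); lens checking (finishes minute 160). The latest of these is minute 160, so blocking runs minute 160 to 160 + 70 = minute 230.
Actor marking has to wait for blocking (finishes minute 230); camera build (finishes minute 130); the lighting setup (finishes minute 80, plus 20-minute gap → minute 100). The latest of these is minute 230, so actor marking runs minute 230 to 230 + 32 = minute 262.
For the first take: actor marking (finishes minute 262, plus 10-minute gap → minute 272); camera build (finishes minute 130). Taking the maximum gives a start of minute 272, and it finishes at 272 + 35 = minute 307.
All tasks are finished once the last one completes. Finish times: The lighting setup at 80, Camera build at 130, Lens checking at 160, Blocking at 230, Actor marking at 262, The first take at 307. The latest is minute 307.

307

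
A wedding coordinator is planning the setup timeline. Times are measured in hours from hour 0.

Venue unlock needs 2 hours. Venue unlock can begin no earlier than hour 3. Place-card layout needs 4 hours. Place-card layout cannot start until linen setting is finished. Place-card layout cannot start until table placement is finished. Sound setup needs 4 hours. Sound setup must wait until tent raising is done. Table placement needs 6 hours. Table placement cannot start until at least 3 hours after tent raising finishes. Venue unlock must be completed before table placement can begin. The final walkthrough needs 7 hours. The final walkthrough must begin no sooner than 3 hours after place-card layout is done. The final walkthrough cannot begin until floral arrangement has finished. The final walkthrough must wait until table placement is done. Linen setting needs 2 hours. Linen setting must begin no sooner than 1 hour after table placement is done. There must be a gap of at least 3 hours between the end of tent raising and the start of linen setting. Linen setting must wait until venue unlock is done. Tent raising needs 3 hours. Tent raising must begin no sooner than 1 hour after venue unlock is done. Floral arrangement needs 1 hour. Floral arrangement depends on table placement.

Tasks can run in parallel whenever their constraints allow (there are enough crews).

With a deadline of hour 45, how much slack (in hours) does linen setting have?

Venue unlock cannot begin until its own release at hour 3. It runs from hour 3 to 3 + 2 = hour 5.
Tent raising waits on venue unlock (finishes hour 5, plus 1-hour gap → hour 6), so it starts at hour 6 and finishes at 6 + 3 = hour 9.
Table placement has to wait for tent raising (finishes hour 9, plus 3-hour gap → hour 12); venue unlock (finishes hour 5). The latest of these is hour 12, so table placement runs hour 12 to 12 + 6 = hour 18.
For linen setting: table placement (finishes hour 18, plus 1-hour gap → hour 19); tent raising (finishes hour 9, plus 3-hour gap → hour 12); venue unlock (finishes hour 5). Taking the maximum gives a start of hour 19, and it finishes at 19 + 2 = hour 21.

Working backward from the deadline:
The final walkthrough has no dependents, so it just needs to finish by hour 45. Starting by 45 − 7 = hour 38 achieves that.
Place-card layout has to be done before the final walkthrough (must start by hour 38, minus 3-hour gap → hour 35). That means finishing by hour 35, i.e. starting by 35 − 4 = hour 31.
Linen setting must finish before place-card layout (must start by hour 31). With a 2-hour duration, linen setting must start by 31 − 2 = hour 29.
So linen setting can start as early as hour 19 and as late as hour 29, giving 29 − 19 = 10 hours of slack.

10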